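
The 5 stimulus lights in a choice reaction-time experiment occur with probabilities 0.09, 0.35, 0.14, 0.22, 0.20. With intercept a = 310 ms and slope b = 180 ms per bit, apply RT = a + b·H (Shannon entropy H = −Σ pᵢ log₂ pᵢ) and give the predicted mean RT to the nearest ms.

703 ms

Entropy contributions −pᵢ log₂ pᵢ: 0.3127, 0.5301, 0.3971, 0.4806, 0.4644; sum H = 2.1848 bits.
RT = a + bH = 310 + 180·2.1848 = 703.27 ms.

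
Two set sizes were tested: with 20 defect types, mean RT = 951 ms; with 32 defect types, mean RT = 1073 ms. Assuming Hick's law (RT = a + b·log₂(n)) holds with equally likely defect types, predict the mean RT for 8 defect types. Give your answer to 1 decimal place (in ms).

713.2 ms

Solve the two-equation system in a and b:
  b = (1073 − 951) / (log₂ 32 − log₂ 20) = 122 / (5 − 4.3219) = 179.922 ms/bit
  a = 951 − 179.922 × 4.3219 = 173.390 ms
Then RT(8) = 173.390 + 179.922 × log₂ 8 = 173.390 + 179.922 × 3 ≈ 713.156 ms.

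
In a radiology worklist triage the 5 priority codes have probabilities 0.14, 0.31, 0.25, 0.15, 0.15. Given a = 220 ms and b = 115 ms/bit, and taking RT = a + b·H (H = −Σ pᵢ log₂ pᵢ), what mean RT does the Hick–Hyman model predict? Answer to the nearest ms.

478 ms

H = 0.14·log₂(1/0.14) + 0.31·log₂(1/0.31) + 0.25·log₂(1/0.25) + 0.15·log₂(1/0.15) + 0.15·log₂(1/0.15) = 2.2420 bits.
RT = 220 + 115 × 2.2420 = 477.83 ms.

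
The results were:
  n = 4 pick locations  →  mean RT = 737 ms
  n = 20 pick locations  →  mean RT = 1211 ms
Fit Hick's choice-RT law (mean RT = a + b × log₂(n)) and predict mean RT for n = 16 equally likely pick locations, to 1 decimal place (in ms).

Solve the two-equation system in a and b:
  b = (1211 − 737) / (log₂ 20 − log₂ 4) = 474 / (4.3219 − 2) = 204.141 ms/bit
  a = 737 − 204.141 × 2 = 328.719 ms
Then RT(16) = 328.719 + 204.141 × log₂ 16 = 328.719 + 204.141 × 4 ≈ 1145.281 ms.

1145.3 ms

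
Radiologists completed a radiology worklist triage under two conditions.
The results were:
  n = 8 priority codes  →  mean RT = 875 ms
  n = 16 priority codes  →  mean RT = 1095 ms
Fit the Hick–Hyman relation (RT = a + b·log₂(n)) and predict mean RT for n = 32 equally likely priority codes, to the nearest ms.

RT is linear in log₂ n, so two points fix the line:
  b = (1095 − 875) / (log₂ 16 − log₂ 8) = 220 / (4 − 3) = 220 ms/bit
  a = 875 − 220 × 3 = 215 ms
Then RT(32) = 215 + 220 × log₂ 32 = 215 + 220 × 5 ≈ 1315.000 ms.

1315 ms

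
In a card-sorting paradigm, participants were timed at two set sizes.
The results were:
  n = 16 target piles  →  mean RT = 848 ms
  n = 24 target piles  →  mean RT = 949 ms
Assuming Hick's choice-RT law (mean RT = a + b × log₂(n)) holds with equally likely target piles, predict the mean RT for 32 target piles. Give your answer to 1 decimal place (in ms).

Solve the two-equation system in a and b:
  b = (949 − 848) / (log₂ 24 − log₂ 16) = 101 / (4.5850 − 4) = 172.661 ms/bit
  a = 848 − 172.661 × 4 = 157.357 ms
Then RT(32) = 157.357 + 172.661 × log₂ 32 = 157.357 + 172.661 × 5 ≈ 1020.661 ms.

1020.7 ms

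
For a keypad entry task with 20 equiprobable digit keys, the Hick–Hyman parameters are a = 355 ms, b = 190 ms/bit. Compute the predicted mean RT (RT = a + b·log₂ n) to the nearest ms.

log₂(20) = 4.3219 bits, so RT = 355 + 190 × 4.3219 ≈ 1176.166 ms.

1176 ms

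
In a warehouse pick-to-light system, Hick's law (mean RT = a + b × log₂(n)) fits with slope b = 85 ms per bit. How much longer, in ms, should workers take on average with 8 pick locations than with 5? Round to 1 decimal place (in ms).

ΔRT = (a + b log₂ n₂) − (a + b log₂ n₁) = b·(log₂ n₂ − log₂ n₁).
log₂(8) − log₂(5) = 3 − 2.3219 = 0.6781.
ΔRT = 85 × 0.6781 = 57.636 ms.

57.6 ms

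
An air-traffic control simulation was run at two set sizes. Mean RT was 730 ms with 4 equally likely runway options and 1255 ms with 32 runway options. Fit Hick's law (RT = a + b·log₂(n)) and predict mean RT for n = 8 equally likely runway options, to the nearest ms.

905 ms

Fit slope and intercept:
  b = (1255 − 730) / (log₂ 32 − log₂ 4) = 525 / (5 − 2) = 175 ms/bit
  a = 730 − 175 × 2 = 380 ms
Then RT(8) = 380 + 175 × log₂ 8 = 380 + 175 × 3 ≈ 905.000 ms.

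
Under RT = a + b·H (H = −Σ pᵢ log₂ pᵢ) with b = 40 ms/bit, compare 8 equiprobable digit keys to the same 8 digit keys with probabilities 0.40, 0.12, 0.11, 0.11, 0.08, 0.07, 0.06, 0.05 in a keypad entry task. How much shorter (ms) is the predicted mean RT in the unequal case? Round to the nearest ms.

Equiprobable entropy H₀ = log₂ 8 = 3.0000 bits.
Skewed entropy H = −Σ pᵢ log₂ pᵢ = 2.6161 bits.
ΔRT = b·(H₀ − H) = 40 × 0.3839 = 15.36 ms.

15 ms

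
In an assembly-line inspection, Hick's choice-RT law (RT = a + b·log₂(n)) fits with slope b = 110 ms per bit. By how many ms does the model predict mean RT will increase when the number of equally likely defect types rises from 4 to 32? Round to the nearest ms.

330 ms

Only the slope matters, since a is common to both: ΔRT = b·log₂(n₂/n₁).
log₂(32) − log₂(4) = log₂(32/4) = log₂(8) = 3.
ΔRT = 110 × 3.0000 = 330.000 ms.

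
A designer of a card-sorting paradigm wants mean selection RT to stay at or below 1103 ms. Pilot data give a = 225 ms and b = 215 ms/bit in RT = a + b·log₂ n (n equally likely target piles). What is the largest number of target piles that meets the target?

16

215·log₂ n ≤ 1103 − 225 = 878, giving log₂ n ≤ 4.0837 and n ≤ 16.956. The largest whole number is 16.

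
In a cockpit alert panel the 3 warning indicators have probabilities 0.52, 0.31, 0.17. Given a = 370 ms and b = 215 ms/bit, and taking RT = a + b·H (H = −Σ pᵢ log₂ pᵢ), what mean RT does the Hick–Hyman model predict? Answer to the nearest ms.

682 ms

H = 0.52·log₂(1/0.52) + 0.31·log₂(1/0.31) + 0.17·log₂(1/0.17) = 1.4490 bits.
RT = 370 + 215 × 1.4490 = 681.53 ms.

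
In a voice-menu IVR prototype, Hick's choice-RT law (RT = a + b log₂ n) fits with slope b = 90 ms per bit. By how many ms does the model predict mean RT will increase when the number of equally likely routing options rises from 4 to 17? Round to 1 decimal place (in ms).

The intercept a cancels: ΔRT = b·(log₂ n₂ − log₂ n₁) = b·log₂(n₂/n₁).
log₂(17) − log₂(4) = 4.0875 − 2 = 2.0875.
ΔRT = 90 × 2.0875 = 187.872 ms.

187.9 ms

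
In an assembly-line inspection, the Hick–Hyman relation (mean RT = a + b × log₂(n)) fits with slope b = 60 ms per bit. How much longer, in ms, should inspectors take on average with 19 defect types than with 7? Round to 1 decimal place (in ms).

Only the slope matters, since a is common to both: ΔRT = b·log₂(n₂/n₁).
log₂(19) − log₂(7) = 4.2479 − 2.8074 = 1.4406.
ΔRT = 60 × 1.4406 = 86.434 ms.

86.4 ms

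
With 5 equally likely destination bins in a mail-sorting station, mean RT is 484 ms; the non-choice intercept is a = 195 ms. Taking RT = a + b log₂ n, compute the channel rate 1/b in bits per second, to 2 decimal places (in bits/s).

b = (484 − 195)/log₂ 5 = 289/2.3219 = 124.466 ms per bit = 0.12447 s/bit; the reciprocal is 8.034 bits/s.

8.03 bits/s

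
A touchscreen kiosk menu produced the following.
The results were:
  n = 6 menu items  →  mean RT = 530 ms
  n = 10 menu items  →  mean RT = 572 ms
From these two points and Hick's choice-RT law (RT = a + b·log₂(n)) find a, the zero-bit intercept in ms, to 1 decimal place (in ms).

The slope on a log₂ axis is (572 − 530) / (3.3219 − 2.5850) = 56.990 ms/bit.
a = RT₁ − b·log₂ n₁ = 530 − 56.990 × 2.5850 = 382.682 ms.

382.7 ms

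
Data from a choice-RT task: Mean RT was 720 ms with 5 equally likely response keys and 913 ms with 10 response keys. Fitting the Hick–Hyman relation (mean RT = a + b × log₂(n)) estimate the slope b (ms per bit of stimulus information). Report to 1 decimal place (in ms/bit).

b = (RT₂ − RT₁)/(log₂ n₂ − log₂ n₁) = (913 − 720)/(3.3219 − 2.3219) = 193.000 ms/bit.

193.0 ms/bit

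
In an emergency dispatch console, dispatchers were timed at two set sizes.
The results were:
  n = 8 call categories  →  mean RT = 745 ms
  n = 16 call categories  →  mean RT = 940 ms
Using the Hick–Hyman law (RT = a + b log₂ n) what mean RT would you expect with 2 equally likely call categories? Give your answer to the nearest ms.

Solve the two-equation system in a and b:
  b = (940 − 745) / (log₂ 16 − log₂ 8) = 195 / (4 − 3) = 195 ms/bit
  a = 745 − 195 × 3 = 160 ms
Then RT(2) = 160 + 195 × log₂ 2 = 160 + 195 × 1 ≈ 355.000 ms.

355 ms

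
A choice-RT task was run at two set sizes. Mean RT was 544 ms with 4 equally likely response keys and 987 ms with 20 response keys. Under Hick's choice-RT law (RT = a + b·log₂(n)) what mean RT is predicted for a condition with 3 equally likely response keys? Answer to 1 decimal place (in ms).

RT is linear in log₂ n, so two points fix the line:
  b = (987 − 544) / (log₂ 20 − log₂ 4) = 443 / (4.3219 − 2) = 190.790 ms/bit
  a = 544 − 190.790 × 2 = 162.421 ms
Then RT(3) = 162.421 + 190.790 × log₂ 3 = 162.421 + 190.790 × 1.5850 ≈ 464.815 ms.

464.8 ms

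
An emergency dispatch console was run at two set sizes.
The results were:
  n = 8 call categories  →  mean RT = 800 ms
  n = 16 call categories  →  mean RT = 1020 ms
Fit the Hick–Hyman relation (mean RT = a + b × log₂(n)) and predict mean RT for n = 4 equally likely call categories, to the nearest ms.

580 ms

Fit slope and intercept:
  b = (1020 − 800) / (log₂ 16 − log₂ 8) = 220 / (4 − 3) = 220 ms/bit
  a = 800 − 220 × 3 = 140 ms
Then RT(4) = 140 + 220 × log₂ 4 = 140 + 220 × 2 ≈ 580.000 ms.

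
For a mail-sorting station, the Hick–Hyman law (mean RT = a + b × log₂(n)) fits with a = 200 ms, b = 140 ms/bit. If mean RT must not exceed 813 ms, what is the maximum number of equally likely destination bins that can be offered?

Information budget: (813 − 200)/140 = 4.3786 bits, so n ≤ 2^4.3786 = 20.801 → at most 20.

20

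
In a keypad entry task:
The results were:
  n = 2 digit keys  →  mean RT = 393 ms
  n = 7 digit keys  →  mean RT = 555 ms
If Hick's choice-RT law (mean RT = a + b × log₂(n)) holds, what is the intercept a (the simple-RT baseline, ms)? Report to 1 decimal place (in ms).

303.4 ms

The slope on a log₂ axis is (555 − 393) / (2.8074 − 1) = 89.634 ms/bit.
a = RT₁ − b·log₂ n₁ = 393 − 89.634 × 1 = 303.366 ms.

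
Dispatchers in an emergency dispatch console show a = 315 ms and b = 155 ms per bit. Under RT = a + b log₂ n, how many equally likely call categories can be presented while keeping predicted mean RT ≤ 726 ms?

155·log₂ n ≤ 726 − 315 = 411, giving log₂ n ≤ 2.6516 and n ≤ 6.284. The largest whole number is 6.

6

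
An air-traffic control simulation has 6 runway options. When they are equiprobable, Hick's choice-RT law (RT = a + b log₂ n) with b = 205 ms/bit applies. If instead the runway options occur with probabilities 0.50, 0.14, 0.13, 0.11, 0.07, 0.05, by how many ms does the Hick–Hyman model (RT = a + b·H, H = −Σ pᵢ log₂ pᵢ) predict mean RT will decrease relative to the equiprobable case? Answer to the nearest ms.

The RT saving is b·ΔH. Equiprobable H₀ = log₂(6) = 2.5850 bits; with the given probabilities H = 2.1147 bits.
b·(H₀ − H) = 205 × (2.5850 − 2.1147) = 96.41 ms.

96 ms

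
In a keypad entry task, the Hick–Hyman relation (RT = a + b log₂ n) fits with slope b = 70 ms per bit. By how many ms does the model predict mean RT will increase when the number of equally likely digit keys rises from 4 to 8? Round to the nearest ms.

Only the slope matters, since a is common to both: ΔRT = b·log₂(n₂/n₁).
log₂(8) − log₂(4) = log₂(8/4) = log₂(2) = 1.
ΔRT = 70 × 1.0000 = 70.000 ms.

70 ms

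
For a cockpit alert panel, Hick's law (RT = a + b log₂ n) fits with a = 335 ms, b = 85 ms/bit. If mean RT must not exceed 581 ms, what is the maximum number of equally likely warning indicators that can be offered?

Set 335 + 85·log₂ n ≤ 581 → log₂ n ≤ (581 − 335)/85 = 2.8941.
So n ≤ 2^2.8941 = 7.434; the largest integer n is 7.

7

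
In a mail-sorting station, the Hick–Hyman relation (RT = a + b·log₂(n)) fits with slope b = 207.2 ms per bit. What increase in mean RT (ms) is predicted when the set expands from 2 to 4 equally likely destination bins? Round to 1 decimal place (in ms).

Only the slope matters, since a is common to both: ΔRT = b·log₂(n₂/n₁).
log₂(4) − log₂(2) = log₂(4/2) = log₂(2) = 1.
ΔRT = 207.2 × 1.0000 = 207.200 ms.

207.2 ms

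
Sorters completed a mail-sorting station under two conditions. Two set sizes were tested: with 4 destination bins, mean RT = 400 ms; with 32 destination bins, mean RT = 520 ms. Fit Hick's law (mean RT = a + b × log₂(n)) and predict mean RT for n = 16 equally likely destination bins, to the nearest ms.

RT is linear in log₂ n, so two points fix the line:
  b = (520 − 400) / (log₂ 32 − log₂ 4) = 120 / (5 − 2) = 40 ms/bit
  a = 400 − 40 × 2 = 320 ms
Then RT(16) = 320 + 40 × log₂ 16 = 320 + 40 × 4 ≈ 480.000 ms.

480 ms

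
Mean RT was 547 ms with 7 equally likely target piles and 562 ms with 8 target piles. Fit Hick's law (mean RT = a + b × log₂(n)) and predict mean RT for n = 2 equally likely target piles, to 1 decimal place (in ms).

Solve the two-equation system in a and b:
  b = (562 − 547) / (log₂ 8 − log₂ 7) = 15 / (3 − 2.8074) = 77.863 ms/bit
  a = 547 − 77.863 × 2.8074 = 328.410 ms
Then RT(2) = 328.410 + 77.863 × log₂ 2 = 328.410 + 77.863 × 1 ≈ 406.273 ms.

406.3 ms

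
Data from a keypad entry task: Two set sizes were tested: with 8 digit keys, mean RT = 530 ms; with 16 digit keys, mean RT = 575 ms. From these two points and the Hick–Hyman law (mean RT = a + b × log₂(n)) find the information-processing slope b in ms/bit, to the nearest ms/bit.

b = (RT₂ − RT₁)/(log₂ n₂ − log₂ n₁) = (575 − 530)/(4 − 3) = 45 ms/bit.

45 ms/bit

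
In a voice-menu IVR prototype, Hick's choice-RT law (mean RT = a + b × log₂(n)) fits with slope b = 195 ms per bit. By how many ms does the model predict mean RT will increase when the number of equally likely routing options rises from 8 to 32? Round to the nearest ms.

390 ms

ΔRT = (a + b log₂ n₂) − (a + b log₂ n₁) = b·(log₂ n₂ − log₂ n₁).
log₂(32) − log₂(8) = log₂(32/8) = log₂(4) = 2.
ΔRT = 195 × 2.0000 = 390.000 ms.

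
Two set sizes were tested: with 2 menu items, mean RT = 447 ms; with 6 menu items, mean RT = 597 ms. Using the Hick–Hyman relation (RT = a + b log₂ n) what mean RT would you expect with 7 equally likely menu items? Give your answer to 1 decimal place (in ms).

Fit slope and intercept:
  b = (597 − 447) / (log₂ 6 − log₂ 2) = 150 / (2.5850 − 1) = 94.639 ms/bit
  a = 447 − 94.639 × 1 = 352.361 ms
Then RT(7) = 352.361 + 94.639 × log₂ 7 = 352.361 + 94.639 × 2.8074 ≈ 618.047 ms.

618.0 ms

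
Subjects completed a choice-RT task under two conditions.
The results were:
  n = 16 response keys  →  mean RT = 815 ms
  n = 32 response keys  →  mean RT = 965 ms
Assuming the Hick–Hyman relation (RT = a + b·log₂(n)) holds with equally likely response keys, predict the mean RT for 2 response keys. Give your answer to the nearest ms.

365 ms

With log₂ n on the abscissa the relation is linear; from the two conditions:
  b = (965 − 815) / (log₂ 32 − log₂ 16) = 150 / (5 − 4) = 150 ms/bit
  a = 815 − 150 × 4 = 215 ms
Then RT(2) = 215 + 150 × log₂ 2 = 215 + 150 × 1 ≈ 365.000 ms.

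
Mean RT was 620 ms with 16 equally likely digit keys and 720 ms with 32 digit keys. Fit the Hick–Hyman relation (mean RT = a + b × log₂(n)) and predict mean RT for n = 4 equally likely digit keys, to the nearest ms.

RT is linear in log₂ n, so two points fix the line:
  b = (720 − 620) / (log₂ 32 − log₂ 16) = 100 / (5 − 4) = 100 ms/bit
  a = 620 − 100 × 4 = 220 ms
Then RT(4) = 220 + 100 × log₂ 4 = 220 + 100 × 2 ≈ 420.000 ms.

420 ms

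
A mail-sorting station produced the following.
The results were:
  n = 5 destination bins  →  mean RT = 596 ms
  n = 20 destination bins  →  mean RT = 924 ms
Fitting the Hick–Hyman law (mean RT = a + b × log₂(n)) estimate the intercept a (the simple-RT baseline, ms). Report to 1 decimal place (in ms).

215.2 ms

b = (RT₂ − RT₁)/(log₂ n₂ − log₂ n₁) = (924 − 596)/(4.3219 − 2.3219) = 164.000 ms/bit.
Intercept: a = 596 − 164.000·log₂(5) = 215.204 ms.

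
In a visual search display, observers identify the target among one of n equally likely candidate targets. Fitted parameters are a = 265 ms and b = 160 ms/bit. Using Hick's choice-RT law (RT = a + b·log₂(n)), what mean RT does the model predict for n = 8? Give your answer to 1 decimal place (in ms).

745.0 ms

log₂(8) = 3 bits, so RT = 265 + 160 × 3 ≈ 745.000 ms.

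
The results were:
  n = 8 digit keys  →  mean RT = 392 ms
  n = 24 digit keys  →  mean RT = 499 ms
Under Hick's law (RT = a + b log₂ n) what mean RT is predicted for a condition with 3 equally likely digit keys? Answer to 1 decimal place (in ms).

296.5 ms

With log₂ n on the abscissa the relation is linear; from the two conditions:
  b = (499 − 392) / (log₂ 24 − log₂ 8) = 107 / (4.5850 − 3) = 67.509 ms/bit
  a = 392 − 67.509 × 3 = 189.472 ms
Then RT(3) = 189.472 + 67.509 × log₂ 3 = 189.472 + 67.509 × 1.5850 ≈ 296.472 ms.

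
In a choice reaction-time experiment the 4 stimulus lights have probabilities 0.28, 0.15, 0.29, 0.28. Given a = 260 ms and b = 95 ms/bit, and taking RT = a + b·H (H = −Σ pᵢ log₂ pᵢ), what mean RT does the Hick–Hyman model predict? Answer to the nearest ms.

446 ms

Entropy contributions −pᵢ log₂ pᵢ: 0.5142, 0.4105, 0.5179, 0.5142; sum H = 1.9569 bits.
RT = a + bH = 260 + 95·1.9569 = 445.90 ms.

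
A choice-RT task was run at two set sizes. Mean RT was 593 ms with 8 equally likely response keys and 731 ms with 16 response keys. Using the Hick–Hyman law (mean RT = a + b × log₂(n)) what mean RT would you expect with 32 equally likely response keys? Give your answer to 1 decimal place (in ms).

869.0 ms

RT is linear in log₂ n, so two points fix the line:
  b = (731 − 593) / (log₂ 16 − log₂ 8) = 138 / (4 − 3) = 138.000 ms/bit
  a = 593 − 138.000 × 3 = 179.000 ms
Then RT(32) = 179.000 + 138.000 × log₂ 32 = 179.000 + 138.000 × 5 ≈ 869.000 ms.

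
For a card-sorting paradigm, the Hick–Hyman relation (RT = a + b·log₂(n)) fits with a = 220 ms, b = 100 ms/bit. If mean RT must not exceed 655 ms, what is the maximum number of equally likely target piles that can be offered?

Set 220 + 100·log₂ n ≤ 655 → log₂ n ≤ (655 − 220)/100 = 4.3500.
So n ≤ 2^4.3500 = 20.393; the largest integer n is 20.

20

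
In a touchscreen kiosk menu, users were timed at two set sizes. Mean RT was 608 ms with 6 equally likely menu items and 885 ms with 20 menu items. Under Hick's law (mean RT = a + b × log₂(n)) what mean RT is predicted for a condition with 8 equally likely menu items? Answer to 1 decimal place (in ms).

674.2 ms

Solve the two-equation system in a and b:
  b = (885 − 608) / (log₂ 20 − log₂ 6) = 277 / (4.3219 − 2.5850) = 159.474 ms/bit
  a = 608 − 159.474 × 2.5850 = 195.767 ms
Then RT(8) = 195.767 + 159.474 × log₂ 8 = 195.767 + 159.474 × 3 ≈ 674.187 ms.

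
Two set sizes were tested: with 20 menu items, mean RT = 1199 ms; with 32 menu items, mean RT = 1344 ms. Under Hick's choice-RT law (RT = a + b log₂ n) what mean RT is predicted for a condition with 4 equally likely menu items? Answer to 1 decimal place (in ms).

With log₂ n on the abscissa the relation is linear; from the two conditions:
  b = (1344 − 1199) / (log₂ 32 − log₂ 20) = 145 / (5 − 4.3219) = 213.842 ms/bit
  a = 1199 − 213.842 × 4.3219 = 274.792 ms
Then RT(4) = 274.792 + 213.842 × log₂ 4 = 274.792 + 213.842 × 2 ≈ 702.475 ms.

702.5 ms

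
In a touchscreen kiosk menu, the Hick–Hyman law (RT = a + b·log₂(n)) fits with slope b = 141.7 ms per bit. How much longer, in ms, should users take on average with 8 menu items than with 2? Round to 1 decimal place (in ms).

283.4 ms

ΔRT = (a + b log₂ n₂) − (a + b log₂ n₁) = b·(log₂ n₂ − log₂ n₁).
log₂(8) − log₂(2) = log₂(8/2) = log₂(4) = 2.
ΔRT = 141.7 × 2.0000 = 283.400 ms.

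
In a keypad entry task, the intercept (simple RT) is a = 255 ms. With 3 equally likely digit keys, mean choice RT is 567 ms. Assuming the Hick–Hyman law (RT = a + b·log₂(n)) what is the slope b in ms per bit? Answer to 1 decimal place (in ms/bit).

b = (567 − 255) / log₂(3) = 312 / 1.5850 = 196.850 ms/bit.

196.9 ms/bit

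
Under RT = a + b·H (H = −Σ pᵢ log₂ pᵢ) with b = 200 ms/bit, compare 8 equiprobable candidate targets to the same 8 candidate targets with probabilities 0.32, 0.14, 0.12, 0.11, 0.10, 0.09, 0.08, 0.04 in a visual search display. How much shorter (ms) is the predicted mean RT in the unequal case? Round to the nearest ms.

47 ms

Equiprobable entropy H₀ = log₂ 8 = 3.0000 bits.
Skewed entropy H = −Σ pᵢ log₂ pᵢ = 2.7626 bits.
ΔRT = b·(H₀ − H) = 200 × 0.2374 = 47.48 ms.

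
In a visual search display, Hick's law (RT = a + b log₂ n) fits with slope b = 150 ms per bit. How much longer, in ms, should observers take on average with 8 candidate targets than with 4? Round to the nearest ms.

ΔRT = (a + b log₂ n₂) − (a + b log₂ n₁) = b·(log₂ n₂ − log₂ n₁).
log₂(8) − log₂(4) = log₂(8/4) = log₂(2) = 1.
ΔRT = 150 × 1.0000 = 150.000 ms.

150 ms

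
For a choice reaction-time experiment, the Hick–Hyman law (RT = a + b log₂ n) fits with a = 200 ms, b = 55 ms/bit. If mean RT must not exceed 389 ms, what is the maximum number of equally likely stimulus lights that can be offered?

10

55·log₂ n ≤ 389 − 200 = 189, giving log₂ n ≤ 3.4364 and n ≤ 10.826. The largest whole number is 10.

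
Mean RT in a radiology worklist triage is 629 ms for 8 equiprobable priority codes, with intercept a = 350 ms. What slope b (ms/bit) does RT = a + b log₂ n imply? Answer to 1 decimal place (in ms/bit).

93.0 ms/bit

b = (629 − 350) / log₂(8) = 279 / 3 = 93.000 ms/bit.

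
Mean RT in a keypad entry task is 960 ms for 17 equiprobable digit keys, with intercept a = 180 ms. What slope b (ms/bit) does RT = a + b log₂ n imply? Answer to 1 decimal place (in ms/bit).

b = (960 − 180) / log₂(17) = 780 / 4.0875 = 190.827 ms/bit.

190.8 ms/bit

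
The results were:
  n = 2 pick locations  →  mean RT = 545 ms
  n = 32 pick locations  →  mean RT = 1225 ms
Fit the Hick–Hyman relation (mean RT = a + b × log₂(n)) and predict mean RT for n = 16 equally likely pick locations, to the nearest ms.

1055 ms

Solve the two-equation system in a and b:
  b = (1225 − 545) / (log₂ 32 − log₂ 2) = 680 / (5 − 1) = 170 ms/bit
  a = 545 − 170 × 1 = 375 ms
Then RT(16) = 375 + 170 × log₂ 16 = 375 + 170 × 4 ≈ 1055.000 ms.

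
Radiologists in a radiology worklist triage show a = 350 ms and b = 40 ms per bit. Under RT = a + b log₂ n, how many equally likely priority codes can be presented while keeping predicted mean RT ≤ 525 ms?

Information budget: (525 − 350)/40 = 4.3750 bits, so n ≤ 2^4.3750 = 20.749 → at most 20.

20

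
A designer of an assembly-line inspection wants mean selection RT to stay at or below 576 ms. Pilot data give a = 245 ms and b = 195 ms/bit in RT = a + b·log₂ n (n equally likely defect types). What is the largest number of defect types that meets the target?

3

Information budget: (576 − 245)/195 = 1.6974 bits, so n ≤ 2^1.6974 = 3.243 → at most 3.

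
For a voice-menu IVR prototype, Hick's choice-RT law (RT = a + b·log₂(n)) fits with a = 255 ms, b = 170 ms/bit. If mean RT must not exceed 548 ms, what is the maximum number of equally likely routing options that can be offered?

Information budget: (548 − 255)/170 = 1.7235 bits, so n ≤ 2^1.7235 = 3.302 → at most 3.

3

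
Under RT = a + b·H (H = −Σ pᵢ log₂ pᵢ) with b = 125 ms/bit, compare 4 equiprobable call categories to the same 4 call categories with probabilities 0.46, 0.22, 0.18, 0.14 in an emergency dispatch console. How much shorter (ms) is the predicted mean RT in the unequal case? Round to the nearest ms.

The RT saving is b·ΔH. Equiprobable H₀ = log₂(4) = 2.0000 bits; with the given probabilities H = 1.8383 bits.
b·(H₀ − H) = 125 × (2.0000 − 1.8383) = 20.21 ms.

20 ms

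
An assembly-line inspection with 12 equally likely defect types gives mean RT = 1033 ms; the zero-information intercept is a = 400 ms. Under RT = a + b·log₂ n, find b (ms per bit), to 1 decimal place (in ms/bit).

log₂(12) = 3.5850 bits.
b = (RT − a)/log₂ n = (1033 − 400) / 3.5850 = 176.571 ms/bit.

176.6 ms/bit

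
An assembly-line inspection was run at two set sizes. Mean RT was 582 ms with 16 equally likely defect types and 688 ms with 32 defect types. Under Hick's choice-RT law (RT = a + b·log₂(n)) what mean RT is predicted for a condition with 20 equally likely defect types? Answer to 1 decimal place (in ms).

Solve the two-equation system in a and b:
  b = (688 − 582) / (log₂ 32 − log₂ 16) = 106 / (5 − 4) = 106.000 ms/bit
  a = 582 − 106.000 × 4 = 158.000 ms
Then RT(20) = 158.000 + 106.000 × log₂ 20 = 158.000 + 106.000 × 4.3219 ≈ 616.124 ms.

616.1 ms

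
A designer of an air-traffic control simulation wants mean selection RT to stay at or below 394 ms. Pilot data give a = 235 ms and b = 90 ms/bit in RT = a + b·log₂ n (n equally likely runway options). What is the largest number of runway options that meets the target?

90·log₂ n ≤ 394 − 235 = 159, giving log₂ n ≤ 1.7667 and n ≤ 3.403. The largest whole number is 3.

3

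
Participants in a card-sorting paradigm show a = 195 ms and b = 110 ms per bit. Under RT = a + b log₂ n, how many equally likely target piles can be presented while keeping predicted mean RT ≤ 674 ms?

Information budget: (674 − 195)/110 = 4.3545 bits, so n ≤ 2^4.3545 = 20.457 → at most 20.

20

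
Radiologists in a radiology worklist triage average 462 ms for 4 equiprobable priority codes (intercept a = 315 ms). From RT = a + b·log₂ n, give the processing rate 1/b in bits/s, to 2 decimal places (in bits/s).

13.61 bits/s

b = (462 − 315)/log₂ 4 = 147/2 = 73.500 ms per bit = 0.07350 s/bit; the reciprocal is 13.605 bits/s.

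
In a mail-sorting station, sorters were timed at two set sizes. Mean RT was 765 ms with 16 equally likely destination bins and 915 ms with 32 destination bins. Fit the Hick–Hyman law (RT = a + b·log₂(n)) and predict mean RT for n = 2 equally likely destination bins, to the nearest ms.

315 ms

With log₂ n on the abscissa the relation is linear; from the two conditions:
  b = (915 − 765) / (log₂ 32 − log₂ 16) = 150 / (5 − 4) = 150 ms/bit
  a = 765 − 150 × 4 = 165 ms
Then RT(2) = 165 + 150 × log₂ 2 = 165 + 150 × 1 ≈ 315.000 ms.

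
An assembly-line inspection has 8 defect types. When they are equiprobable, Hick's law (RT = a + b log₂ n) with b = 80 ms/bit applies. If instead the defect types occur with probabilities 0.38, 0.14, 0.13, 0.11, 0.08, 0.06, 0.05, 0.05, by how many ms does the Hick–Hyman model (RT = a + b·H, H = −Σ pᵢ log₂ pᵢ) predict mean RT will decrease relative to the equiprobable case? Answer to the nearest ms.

30 ms

The RT saving is b·ΔH. Equiprobable H₀ = log₂(8) = 3.0000 bits; with the given probabilities H = 2.6277 bits.
b·(H₀ − H) = 80 × (3.0000 − 2.6277) = 29.78 ms.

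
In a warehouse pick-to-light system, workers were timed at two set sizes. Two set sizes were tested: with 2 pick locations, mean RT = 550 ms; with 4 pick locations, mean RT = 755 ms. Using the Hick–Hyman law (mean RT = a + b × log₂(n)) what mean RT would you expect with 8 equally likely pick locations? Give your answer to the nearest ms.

With log₂ n on the abscissa the relation is linear; from the two conditions:
  b = (755 − 550) / (log₂ 4 − log₂ 2) = 205 / (2 − 1) = 205 ms/bit
  a = 550 − 205 × 1 = 345 ms
Then RT(8) = 345 + 205 × log₂ 8 = 345 + 205 × 3 ≈ 960.000 ms.

960 ms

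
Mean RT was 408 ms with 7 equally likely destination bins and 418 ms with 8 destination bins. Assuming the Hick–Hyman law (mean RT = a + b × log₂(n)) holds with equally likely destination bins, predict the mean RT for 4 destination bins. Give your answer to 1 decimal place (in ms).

366.1 ms

RT is linear in log₂ n, so two points fix the line:
  b = (418 − 408) / (log₂ 8 − log₂ 7) = 10 / (3 − 2.8074) = 51.909 ms/bit
  a = 408 − 51.909 × 2.8074 = 262.273 ms
Then RT(4) = 262.273 + 51.909 × log₂ 4 = 262.273 + 51.909 × 2 ≈ 366.091 ms.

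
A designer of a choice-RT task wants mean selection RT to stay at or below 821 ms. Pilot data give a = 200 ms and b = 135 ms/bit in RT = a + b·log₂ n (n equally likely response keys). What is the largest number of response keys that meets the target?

Information budget: (821 − 200)/135 = 4.6000 bits, so n ≤ 2^4.6000 = 24.251 → at most 24.

24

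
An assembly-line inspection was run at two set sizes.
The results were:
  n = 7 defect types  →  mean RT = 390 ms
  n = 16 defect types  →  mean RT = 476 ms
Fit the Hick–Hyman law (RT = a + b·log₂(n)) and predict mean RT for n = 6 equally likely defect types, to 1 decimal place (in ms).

With log₂ n on the abscissa the relation is linear; from the two conditions:
  b = (476 − 390) / (log₂ 16 − log₂ 7) = 86 / (4 − 2.8074) = 72.109 ms/bit
  a = 390 − 72.109 × 2.8074 = 187.565 ms
Then RT(6) = 187.565 + 72.109 × log₂ 6 = 187.565 + 72.109 × 2.5850 ≈ 373.964 ms.

374.0 ms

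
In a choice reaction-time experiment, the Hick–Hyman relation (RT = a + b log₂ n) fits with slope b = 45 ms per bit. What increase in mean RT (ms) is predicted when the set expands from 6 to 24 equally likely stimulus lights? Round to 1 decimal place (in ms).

ΔRT = (a + b log₂ n₂) − (a + b log₂ n₁) = b·(log₂ n₂ − log₂ n₁).
log₂(24) − log₂(6) = log₂(24/6) = log₂(4) = 2.
ΔRT = 45 × 2.0000 = 90.000 ms.

90.0 ms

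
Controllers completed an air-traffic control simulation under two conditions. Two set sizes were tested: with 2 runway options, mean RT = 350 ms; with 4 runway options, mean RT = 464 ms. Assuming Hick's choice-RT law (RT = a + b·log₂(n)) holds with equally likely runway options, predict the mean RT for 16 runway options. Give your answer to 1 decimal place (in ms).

692.0 ms

RT is linear in log₂ n, so two points fix the line:
  b = (464 − 350) / (log₂ 4 − log₂ 2) = 114 / (2 − 1) = 114.000 ms/bit
  a = 350 − 114.000 × 1 = 236.000 ms
Then RT(16) = 236.000 + 114.000 × log₂ 16 = 236.000 + 114.000 × 4 ≈ 692.000 ms.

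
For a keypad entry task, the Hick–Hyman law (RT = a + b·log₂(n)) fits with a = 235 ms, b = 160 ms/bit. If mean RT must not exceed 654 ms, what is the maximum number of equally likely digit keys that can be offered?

6

Set 235 + 160·log₂ n ≤ 654 → log₂ n ≤ (654 − 235)/160 = 2.6187.
So n ≤ 2^2.6187 = 6.142; the largest integer n is 6.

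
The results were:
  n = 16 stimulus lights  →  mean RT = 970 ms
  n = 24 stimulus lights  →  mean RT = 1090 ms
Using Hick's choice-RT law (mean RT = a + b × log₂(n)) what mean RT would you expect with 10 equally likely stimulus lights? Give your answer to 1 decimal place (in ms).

830.9 ms

RT is linear in log₂ n, so two points fix the line:
  b = (1090 − 970) / (log₂ 24 − log₂ 16) = 120 / (4.5850 − 4) = 205.141 ms/bit
  a = 970 − 205.141 × 4 = 149.435 ms
Then RT(10) = 149.435 + 205.141 × log₂ 10 = 149.435 + 205.141 × 3.3219 ≈ 830.899 ms.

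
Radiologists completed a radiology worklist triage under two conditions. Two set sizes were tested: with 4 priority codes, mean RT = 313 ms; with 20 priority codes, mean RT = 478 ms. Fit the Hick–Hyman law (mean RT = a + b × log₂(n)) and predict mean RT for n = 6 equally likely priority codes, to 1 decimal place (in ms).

With log₂ n on the abscissa the relation is linear; from the two conditions:
  b = (478 − 313) / (log₂ 20 − log₂ 4) = 165 / (4.3219 − 2) = 71.062 ms/bit
  a = 313 − 71.062 × 2 = 170.877 ms
Then RT(6) = 170.877 + 71.062 × log₂ 6 = 170.877 + 71.062 × 2.5850 ≈ 354.568 ms.

354.6 ms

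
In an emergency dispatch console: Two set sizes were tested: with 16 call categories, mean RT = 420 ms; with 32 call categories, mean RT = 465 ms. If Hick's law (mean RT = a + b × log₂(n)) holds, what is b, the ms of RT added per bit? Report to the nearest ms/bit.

Slope: b = (465 − 420) / (log₂ 32 − log₂ 16) = 45/1.0000 = 45 ms/bit.

45 ms/bit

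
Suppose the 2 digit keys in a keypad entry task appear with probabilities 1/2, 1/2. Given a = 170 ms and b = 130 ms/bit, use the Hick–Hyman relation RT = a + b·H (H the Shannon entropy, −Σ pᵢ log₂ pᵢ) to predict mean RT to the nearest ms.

300 ms

Each term −pᵢ log₂ pᵢ: 0.5·1 + 0.5·1; summed, H = 1.000 bits.
Mean RT = a + bH = 170 + 130·1.000 = 300.00 ms.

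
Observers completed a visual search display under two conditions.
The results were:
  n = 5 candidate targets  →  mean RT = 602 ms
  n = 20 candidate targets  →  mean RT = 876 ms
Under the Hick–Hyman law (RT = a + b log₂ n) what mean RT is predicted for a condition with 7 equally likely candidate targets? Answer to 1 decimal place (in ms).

668.5 ms

Solve the two-equation system in a and b:
  b = (876 − 602) / (log₂ 20 − log₂ 5) = 274 / (4.3219 − 2.3219) = 137.000 ms/bit
  a = 602 − 137.000 × 2.3219 = 283.896 ms
Then RT(7) = 283.896 + 137.000 × log₂ 7 = 283.896 + 137.000 × 2.8074 ≈ 668.503 ms.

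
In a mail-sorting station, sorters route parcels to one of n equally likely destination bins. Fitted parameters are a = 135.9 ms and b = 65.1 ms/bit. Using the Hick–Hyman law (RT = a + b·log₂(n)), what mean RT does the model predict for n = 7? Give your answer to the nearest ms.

log₂(7) = 2.8074 bits, so RT = 135.9 + 65.1 × 2.8074 ≈ 318.659 ms.

319 ms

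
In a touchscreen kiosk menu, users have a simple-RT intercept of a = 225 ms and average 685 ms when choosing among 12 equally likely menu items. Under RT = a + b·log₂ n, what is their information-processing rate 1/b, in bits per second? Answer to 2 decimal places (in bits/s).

7.79 bits/s

Choice component = 685 − 225 = 460 ms over log₂(12) = 3.5850 bits.
b = 460 / 3.5850 = 128.314 ms/bit, so 1/b = 7.793 bits/s.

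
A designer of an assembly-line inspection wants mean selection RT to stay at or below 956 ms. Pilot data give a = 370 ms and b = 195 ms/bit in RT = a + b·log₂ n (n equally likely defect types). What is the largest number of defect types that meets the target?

Set 370 + 195·log₂ n ≤ 956 → log₂ n ≤ (956 − 370)/195 = 3.0051.
So n ≤ 2^3.0051 = 8.028; the largest integer n is 8.

8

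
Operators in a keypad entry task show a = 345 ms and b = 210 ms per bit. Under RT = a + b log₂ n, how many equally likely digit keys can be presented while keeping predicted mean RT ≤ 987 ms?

8

210·log₂ n ≤ 987 − 345 = 642, giving log₂ n ≤ 3.0571 and n ≤ 8.323. The largest whole number is 8.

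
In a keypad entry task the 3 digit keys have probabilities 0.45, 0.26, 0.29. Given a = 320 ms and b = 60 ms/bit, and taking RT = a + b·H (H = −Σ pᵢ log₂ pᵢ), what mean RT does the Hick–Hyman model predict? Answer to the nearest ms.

H = 0.45·log₂(1/0.45) + 0.26·log₂(1/0.26) + 0.29·log₂(1/0.29) = 1.5416 bits.
RT = 320 + 60 × 1.5416 = 412.50 ms.

412 ms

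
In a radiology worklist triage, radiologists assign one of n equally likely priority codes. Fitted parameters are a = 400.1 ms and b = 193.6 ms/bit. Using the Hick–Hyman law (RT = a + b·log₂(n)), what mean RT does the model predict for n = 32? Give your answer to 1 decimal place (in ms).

log₂(32) = 5 bits, so RT = 400.1 + 193.6 × 5 ≈ 1368.100 ms.

1368.1 ms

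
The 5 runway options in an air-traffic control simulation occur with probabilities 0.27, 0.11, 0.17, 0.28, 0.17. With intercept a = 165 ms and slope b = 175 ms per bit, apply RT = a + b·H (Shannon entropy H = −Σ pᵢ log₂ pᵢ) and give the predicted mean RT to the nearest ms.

H = 0.27·log₂(1/0.27) + 0.11·log₂(1/0.11) + 0.17·log₂(1/0.17) + 0.28·log₂(1/0.28) + 0.17·log₂(1/0.17) = 2.2437 bits.
RT = 165 + 175 × 2.2437 = 557.65 ms.

558 ms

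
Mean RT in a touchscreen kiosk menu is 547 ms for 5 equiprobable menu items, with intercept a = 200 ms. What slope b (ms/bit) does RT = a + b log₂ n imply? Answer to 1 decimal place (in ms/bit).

149.4 ms/bit

b = (547 − 200) / log₂(5) = 347 / 2.3219 = 149.445 ms/bit.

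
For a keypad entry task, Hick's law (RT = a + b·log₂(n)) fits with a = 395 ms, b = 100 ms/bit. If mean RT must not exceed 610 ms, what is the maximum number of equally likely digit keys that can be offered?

100·log₂ n ≤ 610 − 395 = 215, giving log₂ n ≤ 2.1500 and n ≤ 4.438. The largest whole number is 4.

4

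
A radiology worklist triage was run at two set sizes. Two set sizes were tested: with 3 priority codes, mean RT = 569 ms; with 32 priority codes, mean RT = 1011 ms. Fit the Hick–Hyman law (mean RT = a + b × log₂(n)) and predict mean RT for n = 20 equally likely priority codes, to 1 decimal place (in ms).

Fit slope and intercept:
  b = (1011 − 569) / (log₂ 32 − log₂ 3) = 442 / (5 − 1.5850) = 129.428 ms/bit
  a = 569 − 129.428 × 1.5850 = 363.862 ms
Then RT(20) = 363.862 + 129.428 × log₂ 20 = 363.862 + 129.428 × 4.3219 ≈ 923.239 ms.

923.2 ms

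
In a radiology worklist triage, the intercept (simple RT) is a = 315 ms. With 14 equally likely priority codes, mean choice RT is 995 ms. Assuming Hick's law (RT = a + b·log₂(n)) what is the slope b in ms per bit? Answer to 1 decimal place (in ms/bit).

178.6 ms/bit

b = (995 − 315) / log₂(14) = 680 / 3.8074 = 178.602 ms/bit.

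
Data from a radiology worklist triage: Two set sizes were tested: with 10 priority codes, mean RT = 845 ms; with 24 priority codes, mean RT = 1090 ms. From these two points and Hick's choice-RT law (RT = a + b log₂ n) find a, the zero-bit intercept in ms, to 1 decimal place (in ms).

Slope: b = (1090 − 845) / (log₂ 24 − log₂ 10) = 245/1.2630 = 193.977 ms/bit.
Intercept: a = 845 − 193.977·log₂(10) = 200.621 ms.

200.6 ms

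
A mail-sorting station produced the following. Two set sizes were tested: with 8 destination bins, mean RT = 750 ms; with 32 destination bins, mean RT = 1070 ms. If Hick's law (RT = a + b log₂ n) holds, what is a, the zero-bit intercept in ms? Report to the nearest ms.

The slope on a log₂ axis is (1070 − 750) / (5 − 3) = 160 ms/bit.
a = RT₁ − b·log₂ n₁ = 750 − 160 × 3 = 270.000 ms.

270 ms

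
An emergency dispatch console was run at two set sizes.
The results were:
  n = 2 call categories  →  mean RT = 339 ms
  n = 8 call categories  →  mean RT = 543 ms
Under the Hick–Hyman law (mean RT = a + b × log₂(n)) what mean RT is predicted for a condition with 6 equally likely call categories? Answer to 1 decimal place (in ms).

500.7 ms

RT is linear in log₂ n, so two points fix the line:
  b = (543 − 339) / (log₂ 8 − log₂ 2) = 204 / (3 − 1) = 102.000 ms/bit
  a = 339 − 102.000 × 1 = 237.000 ms
Then RT(6) = 237.000 + 102.000 × log₂ 6 = 237.000 + 102.000 × 2.5850 ≈ 500.666 ms.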